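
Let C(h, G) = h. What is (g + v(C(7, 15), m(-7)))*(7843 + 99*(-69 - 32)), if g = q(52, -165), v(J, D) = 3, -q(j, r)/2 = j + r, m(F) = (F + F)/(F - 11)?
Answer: -493724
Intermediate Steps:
m(F) = 2*F/(-11 + F) (m(F) = (2*F)/(-11 + F) = 2*F/(-11 + F))
q(j, r) = -2*j - 2*r (q(j, r) = -2*(j + r) = -2*j - 2*r)
g = 226 (g = -2*52 - 2*(-165) = -104 + 330 = 226)
(g + v(C(7, 15), m(-7)))*(7843 + 99*(-69 - 32)) = (226 + 3)*(7843 + 99*(-69 - 32)) = 229*(7843 + 99*(-101)) = 229*(7843 - 9999) = 229*(-2156) = -493724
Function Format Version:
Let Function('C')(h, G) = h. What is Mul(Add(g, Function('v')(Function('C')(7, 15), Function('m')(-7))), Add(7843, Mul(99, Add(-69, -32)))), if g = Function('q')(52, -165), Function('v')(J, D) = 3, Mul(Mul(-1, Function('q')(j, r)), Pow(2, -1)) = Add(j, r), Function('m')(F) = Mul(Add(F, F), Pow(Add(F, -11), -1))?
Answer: -493724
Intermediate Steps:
Function('m')(F) = Mul(2, F, Pow(Add(-11, F), -1)) (Function('m')(F) = Mul(Mul(2, F), Pow(Add(-11, F), -1)) = Mul(2, F, Pow(Add(-11, F), -1)))
Function('q')(j, r) = Add(Mul(-2, j), Mul(-2, r)) (Function('q')(j, r) = Mul(-2, Add(j, r)) = Add(Mul(-2, j), Mul(-2, r)))
g = 226 (g = Add(Mul(-2, 52), Mul(-2, -165)) = Add(-104, 330) = 226)
Mul(Add(g, Function('v')(Function('C')(7, 15), Function('m')(-7))), Add(7843, Mul(99, Add(-69, -32)))) = Mul(Add(226, 3), Add(7843, Mul(99, Add(-69, -32)))) = Mul(229, Add(7843, Mul(99, -101))) = Mul(229, Add(7843, -9999)) = Mul(229, -2156) = -493724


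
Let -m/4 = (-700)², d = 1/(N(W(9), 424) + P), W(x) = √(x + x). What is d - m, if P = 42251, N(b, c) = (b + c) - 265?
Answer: 1762635920381205/899304041 - 3*√2/1798608082 ≈ 1.9600e+6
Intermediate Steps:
W(x) = √2*√x (W(x) = √(2*x) = √2*√x)
N(b, c) = -265 + b + c
d = 1/(42410 + 3*√2) (d = 1/((-265 + √2*√9 + 424) + 42251) = 1/((-265 + √2*3 + 424) + 42251) = 1/((-265 + 3*√2 + 424) + 42251) = 1/((159 + 3*√2) + 42251) = 1/(42410 + 3*√2) ≈ 2.3577e-5)
m = -1960000 (m = -4*(-700)² = -4*490000 = -1960000)
d - m = (21205/899304041 - 3*√2/1798608082) - 1*(-1960000) = (21205/899304041 - 3*√2/1798608082) + 1960000 = 1762635920381205/899304041 - 3*√2/1798608082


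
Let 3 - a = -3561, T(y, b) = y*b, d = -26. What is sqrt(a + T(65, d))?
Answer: sqrt(1874) ≈ 43.290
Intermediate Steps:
T(y, b) = b*y
a = 3564 (a = 3 - 1*(-3561) = 3 + 3561 = 3564)
sqrt(a + T(65, d)) = sqrt(3564 - 26*65) = sqrt(3564 - 1690) = sqrt(1874)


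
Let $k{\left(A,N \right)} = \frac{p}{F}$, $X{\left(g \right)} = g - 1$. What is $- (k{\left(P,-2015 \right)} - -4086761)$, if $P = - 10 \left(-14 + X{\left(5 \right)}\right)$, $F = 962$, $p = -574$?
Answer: $- \frac{1965731754}{481} \approx -4.0868 \cdot 10^{6}$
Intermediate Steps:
$X{\left(g \right)} = -1 + g$
$P = 100$ ($P = - 10 \left(-14 + \left(-1 + 5\right)\right) = - 10 \left(-14 + 4\right) = \left(-10\right) \left(-10\right) = 100$)
$k{\left(A,N \right)} = - \frac{287}{481}$ ($k{\left(A,N \right)} = - \frac{574}{962} = \left(-574\right) \frac{1}{962} = - \frac{287}{481}$)
$- (k{\left(P,-2015 \right)} - -4086761) = - (- \frac{287}{481} - -4086761) = - (- \frac{287}{481} + 4086761) = \left(-1\right) \frac{1965731754}{481} = - \frac{1965731754}{481}$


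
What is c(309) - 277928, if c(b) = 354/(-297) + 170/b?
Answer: -2834038360/10197 ≈ -2.7793e+5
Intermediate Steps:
c(b) = -118/99 + 170/b (c(b) = 354*(-1/297) + 170/b = -118/99 + 170/b)
c(309) - 277928 = (-118/99 + 170/309) - 277928 = -6544/10197 - 277928 = -2834038360/10197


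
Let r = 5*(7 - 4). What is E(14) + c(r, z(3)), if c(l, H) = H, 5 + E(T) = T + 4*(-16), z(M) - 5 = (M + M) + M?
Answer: -41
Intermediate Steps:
r = 15 (r = 5*3 = 15)
z(M) = 5 + 3*M (z(M) = 5 + ((M + M) + M) = 5 + (2*M + M) = 5 + 3*M)
E(T) = -69 + T (E(T) = -5 + (T + 4*(-16)) = -5 + (T - 64) = -5 + (-64 + T) = -69 + T)
E(14) + c(r, z(3)) = (-69 + 14) + (5 + 3*3) = -55 + (5 + 9) = -55 + 14 = -41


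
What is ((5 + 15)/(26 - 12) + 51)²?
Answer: 134689/49 ≈ 2748.8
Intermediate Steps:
((5 + 15)/(26 - 12) + 51)² = (20/14 + 51)² = (20*(1/14) + 51)² = (10/7 + 51)² = (367/7)² = 134689/49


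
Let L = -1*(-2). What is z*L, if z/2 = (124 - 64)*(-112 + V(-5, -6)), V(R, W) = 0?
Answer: -26880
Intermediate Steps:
L = 2
z = -13440 (z = 2*((124 - 64)*(-112 + 0)) = 2*(60*(-112)) = 2*(-6720) = -13440)
z*L = -13440*2 = -26880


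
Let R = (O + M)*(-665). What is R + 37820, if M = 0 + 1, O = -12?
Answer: 45135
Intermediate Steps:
M = 1
R = 7315 (R = (-12 + 1)*(-665) = -11*(-665) = 7315)
R + 37820 = 7315 + 37820 = 45135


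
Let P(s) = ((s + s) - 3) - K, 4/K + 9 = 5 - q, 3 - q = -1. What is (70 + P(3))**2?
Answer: 21609/4 ≈ 5402.3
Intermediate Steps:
q = 4 (q = 3 - 1*(-1) = 3 + 1 = 4)
K = -1/2 (K = 4/(-9 + (5 - 1*4)) = 4/(-9 + (5 - 4)) = 4/(-9 + 1) = 4/(-8) = 4*(-1/8) = -1/2 ≈ -0.50000)
P(s) = -5/2 + 2*s (P(s) = ((s + s) - 3) - 1*(-1/2) = (2*s - 3) + 1/2 = (-3 + 2*s) + 1/2 = -5/2 + 2*s)
(70 + P(3))**2 = (70 + (-5/2 + 2*3))**2 = (70 + (-5/2 + 6))**2 = (70 + 7/2)**2 = (147/2)**2 = 21609/4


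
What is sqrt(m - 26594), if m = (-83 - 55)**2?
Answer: 5*I*sqrt(302) ≈ 86.891*I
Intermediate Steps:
m = 19044 (m = (-138)**2 = 19044)
sqrt(m - 26594) = sqrt(19044 - 26594) = sqrt(-7550) = 5*I*sqrt(302)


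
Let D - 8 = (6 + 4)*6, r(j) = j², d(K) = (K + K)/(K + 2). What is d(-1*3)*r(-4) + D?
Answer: 164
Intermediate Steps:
d(K) = 2*K/(2 + K) (d(K) = (2*K)/(2 + K) = 2*K/(2 + K))
D = 68 (D = 8 + (6 + 4)*6 = 8 + 10*6 = 8 + 60 = 68)
d(-1*3)*r(-4) + D = (2*(-1*3)/(2 - 1*3))*(-4)² + 68 = (2*(-3)/(2 - 3))*16 + 68 = (2*(-3)/(-1))*16 + 68 = (2*(-3)*(-1))*16 + 68 = 6*16 + 68 = 96 + 68 = 164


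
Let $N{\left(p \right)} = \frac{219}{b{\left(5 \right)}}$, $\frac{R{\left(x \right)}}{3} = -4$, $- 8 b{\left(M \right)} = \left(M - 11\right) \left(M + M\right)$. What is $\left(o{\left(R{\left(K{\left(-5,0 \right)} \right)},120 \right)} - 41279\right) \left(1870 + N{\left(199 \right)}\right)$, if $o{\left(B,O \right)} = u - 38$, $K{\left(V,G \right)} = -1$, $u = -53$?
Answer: $-78569904$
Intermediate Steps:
$b{\left(M \right)} = - \frac{M \left(-11 + M\right)}{4}$ ($b{\left(M \right)} = - \frac{\left(M - 11\right) \left(M + M\right)}{8} = - \frac{\left(-11 + M\right) 2 M}{8} = - \frac{2 M \left(-11 + M\right)}{8} = - \frac{M \left(-11 + M\right)}{4}$)
$R{\left(x \right)} = -12$ ($R{\left(x \right)} = 3 \left(-4\right) = -12$)
$o{\left(B,O \right)} = -91$ ($o{\left(B,O \right)} = -53 - 38 = -91$)
$N{\left(p \right)} = \frac{146}{5}$ ($N{\left(p \right)} = \frac{219}{\frac{1}{4} \cdot 5 \left(11 - 5\right)} = \frac{219}{\frac{1}{4} \cdot 5 \cdot 6} = \frac{219}{\frac{15}{2}} = 219 \cdot \frac{2}{15} = \frac{146}{5}$)
$\left(o{\left(R{\left(K{\left(-5,0 \right)} \right)},120 \right)} - 41279\right) \left(1870 + N{\left(199 \right)}\right) = \left(-91 - 41279\right) \left(1870 + \frac{146}{5}\right) = \left(-41370\right) \frac{9496}{5} = -78569904$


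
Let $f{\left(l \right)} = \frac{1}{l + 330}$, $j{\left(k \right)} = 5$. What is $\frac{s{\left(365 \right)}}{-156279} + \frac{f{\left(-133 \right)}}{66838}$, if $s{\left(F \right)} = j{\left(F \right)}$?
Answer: $- \frac{65679151}{2057739032994} \approx -3.1918 \cdot 10^{-5}$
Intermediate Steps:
$s{\left(F \right)} = 5$
$f{\left(l \right)} = \frac{1}{330 + l}$
$\frac{s{\left(365 \right)}}{-156279} + \frac{f{\left(-133 \right)}}{66838} = \frac{5}{-156279} + \frac{1}{\left(330 - 133\right) 66838} = 5 \left(- \frac{1}{156279}\right) + \frac{1}{197} \cdot \frac{1}{66838} = - \frac{5}{156279} + \frac{1}{197} \cdot \frac{1}{66838} = - \frac{5}{156279} + \frac{1}{13167086} = - \frac{65679151}{2057739032994}$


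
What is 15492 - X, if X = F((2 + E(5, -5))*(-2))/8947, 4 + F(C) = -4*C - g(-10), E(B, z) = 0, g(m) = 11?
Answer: 138606923/8947 ≈ 15492.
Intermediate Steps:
F(C) = -15 - 4*C (F(C) = -4 + (-4*C - 1*11) = -4 + (-4*C - 11) = -4 + (-11 - 4*C) = -15 - 4*C)
X = 1/8947 (X = (-15 - 4*(2 + 0)*(-2))/8947 = (-15 - 8*(-2))*(1/8947) = (-15 - 4*(-4))*(1/8947) = (-15 + 16)*(1/8947) = 1*(1/8947) = 1/8947 ≈ 0.00011177)
15492 - X = 15492 - 1*1/8947 = 15492 - 1/8947 = 138606923/8947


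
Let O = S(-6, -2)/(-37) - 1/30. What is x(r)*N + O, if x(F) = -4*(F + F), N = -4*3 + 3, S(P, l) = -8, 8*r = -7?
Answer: -69727/1110 ≈ -62.817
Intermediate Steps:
r = -7/8 (r = (⅛)*(-7) = -7/8 ≈ -0.87500)
N = -9 (N = -12 + 3 = -9)
x(F) = -8*F
O = 203/1110 (O = -8/(-37) - 1/30 = -8*(-1/37) - 1*1/30 = 8/37 - 1/30 = 203/1110 ≈ 0.18288)
x(r)*N + O = -8*(-7/8)*(-9) + 203/1110 = 7*(-9) + 203/1110 = -63 + 203/1110 = -69727/1110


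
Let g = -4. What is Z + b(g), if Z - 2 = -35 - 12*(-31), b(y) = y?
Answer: 335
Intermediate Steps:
Z = 339 (Z = 2 + (-35 - 12*(-31)) = 2 + (-35 + 372) = 2 + 337 = 339)
Z + b(g) = 339 - 4 = 335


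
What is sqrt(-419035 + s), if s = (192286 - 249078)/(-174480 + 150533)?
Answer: I*sqrt(240297952031291)/23947 ≈ 647.33*I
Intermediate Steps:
s = 56792/23947 (s = -56792/(-23947) = -56792*(-1/23947) = 56792/23947 ≈ 2.3716)
sqrt(-419035 + s) = sqrt(-419035 + 56792/23947) = sqrt(-10034574353/23947) = I*sqrt(240297952031291)/23947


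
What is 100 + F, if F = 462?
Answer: 562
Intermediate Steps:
100 + F = 100 + 462 = 562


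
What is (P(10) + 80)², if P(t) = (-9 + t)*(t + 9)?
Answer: 9801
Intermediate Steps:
P(t) = (-9 + t)*(9 + t)
(P(10) + 80)² = ((-81 + 10²) + 80)² = ((-81 + 100) + 80)² = (19 + 80)² = 99² = 9801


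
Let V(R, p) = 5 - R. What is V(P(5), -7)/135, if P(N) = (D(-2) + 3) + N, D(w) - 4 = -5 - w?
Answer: -4/135 ≈ -0.029630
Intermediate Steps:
D(w) = -1 - w (D(w) = 4 + (-5 - w) = -1 - w)
P(N) = 4 + N (P(N) = ((-1 - 1*(-2)) + 3) + N = ((-1 + 2) + 3) + N = (1 + 3) + N = 4 + N)
V(P(5), -7)/135 = (5 - (4 + 5))/135 = (5 - 1*9)*(1/135) = (5 - 9)*(1/135) = -4*1/135 = -4/135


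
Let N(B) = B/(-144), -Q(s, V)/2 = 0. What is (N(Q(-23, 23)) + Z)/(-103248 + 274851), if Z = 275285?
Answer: 275285/171603 ≈ 1.6042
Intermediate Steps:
Q(s, V) = 0 (Q(s, V) = -2*0 = 0)
N(B) = -B/144 (N(B) = B*(-1/144) = -B/144)
(N(Q(-23, 23)) + Z)/(-103248 + 274851) = (-1/144*0 + 275285)/(-103248 + 274851) = (0 + 275285)/171603 = 275285*(1/171603) = 275285/171603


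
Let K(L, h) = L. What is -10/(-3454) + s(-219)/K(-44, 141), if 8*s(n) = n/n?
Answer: 3/55264 ≈ 5.4285e-5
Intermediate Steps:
s(n) = ⅛ (s(n) = (n/n)/8 = (⅛)*1 = ⅛)
-10/(-3454) + s(-219)/K(-44, 141) = -10/(-3454) + (⅛)/(-44) = -10*(-1/3454) + (⅛)*(-1/44) = 5/1727 - 1/352 = 3/55264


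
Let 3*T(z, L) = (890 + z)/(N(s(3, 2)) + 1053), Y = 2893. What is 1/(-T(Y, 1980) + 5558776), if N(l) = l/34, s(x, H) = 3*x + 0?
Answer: 35811/199065284462 ≈ 1.7990e-7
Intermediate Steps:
s(x, H) = 3*x
N(l) = l/34 (N(l) = l*(1/34) = l/34)
T(z, L) = 30260/107433 + 34*z/107433 (T(z, L) = ((890 + z)/((3*3)/34 + 1053))/3 = ((890 + z)/((1/34)*9 + 1053))/3 = ((890 + z)/(9/34 + 1053))/3 = ((890 + z)/(35811/34))/3 = ((890 + z)*(34/35811))/3 = (30260/35811 + 34*z/35811)/3 = 30260/107433 + 34*z/107433)
1/(-T(Y, 1980) + 5558776) = 1/(-(30260/107433 + (34/107433)*2893) + 5558776) = 1/(-(30260/107433 + 98362/107433) + 5558776) = 1/(-1*42874/35811 + 5558776) = 1/(-42874/35811 + 5558776) = 1/(199065284462/35811) = 35811/199065284462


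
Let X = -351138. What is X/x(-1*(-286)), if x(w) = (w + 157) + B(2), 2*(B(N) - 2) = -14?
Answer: -58523/73 ≈ -801.68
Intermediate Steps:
B(N) = -5 (B(N) = 2 + (1/2)*(-14) = 2 - 7 = -5)
x(w) = 152 + w (x(w) = (w + 157) - 5 = (157 + w) - 5 = 152 + w)
X/x(-1*(-286)) = -351138/(152 - 1*(-286)) = -351138/(152 + 286) = -351138/438 = -351138*1/438 = -58523/73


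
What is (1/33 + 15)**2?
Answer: 246016/1089 ≈ 225.91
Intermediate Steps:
(1/33 + 15)**2 = (496/33)**2 = 246016/1089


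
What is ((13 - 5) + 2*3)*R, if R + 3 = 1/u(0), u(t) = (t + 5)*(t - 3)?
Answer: -644/15 ≈ -42.933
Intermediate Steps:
u(t) = (-3 + t)*(5 + t) (u(t) = (5 + t)*(-3 + t) = (-3 + t)*(5 + t))
R = -46/15 (R = -3 + 1/(-15 + 0² + 2*0) = -3 + 1/(-15 + 0 + 0) = -3 + 1/(-15) = -3 - 1/15 = -46/15 ≈ -3.0667)
((13 - 5) + 2*3)*R = ((13 - 5) + 2*3)*(-46/15) = (8 + 6)*(-46/15) = 14*(-46/15) = -644/15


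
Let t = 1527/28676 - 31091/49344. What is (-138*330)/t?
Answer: 16109644573440/204054307 ≈ 78948.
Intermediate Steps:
t = -204054307/353747136 (t = 1527*(1/28676) - 31091*1/49344 = 1527/28676 - 31091/49344 = -204054307/353747136 ≈ -0.57684)
(-138*330)/t = (-138*330)/(-204054307/353747136) = -45540*(-353747136/204054307) = 16109644573440/204054307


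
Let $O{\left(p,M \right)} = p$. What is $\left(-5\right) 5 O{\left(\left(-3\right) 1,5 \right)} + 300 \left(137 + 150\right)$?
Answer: $86175$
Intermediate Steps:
$\left(-5\right) 5 O{\left(\left(-3\right) 1,5 \right)} + 300 \left(137 + 150\right) = \left(-5\right) 5 \left(\left(-3\right) 1\right) + 300 \left(137 + 150\right) = \left(-25\right) \left(-3\right) + 300 \cdot 287 = 75 + 86100 = 86175$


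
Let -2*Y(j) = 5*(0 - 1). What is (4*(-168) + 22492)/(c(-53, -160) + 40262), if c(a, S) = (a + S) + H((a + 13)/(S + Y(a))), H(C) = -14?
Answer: 4364/8007 ≈ 0.54502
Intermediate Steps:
Y(j) = 5/2 (Y(j) = -5*(0 - 1)/2 = -5*(-1)/2 = -1/2*(-5) = 5/2)
c(a, S) = -14 + S + a (c(a, S) = (a + S) - 14 = (S + a) - 14 = -14 + S + a)
(4*(-168) + 22492)/(c(-53, -160) + 40262) = (4*(-168) + 22492)/((-14 - 160 - 53) + 40262) = (-672 + 22492)/(-227 + 40262) = 21820/40035 = 21820*(1/40035) = 4364/8007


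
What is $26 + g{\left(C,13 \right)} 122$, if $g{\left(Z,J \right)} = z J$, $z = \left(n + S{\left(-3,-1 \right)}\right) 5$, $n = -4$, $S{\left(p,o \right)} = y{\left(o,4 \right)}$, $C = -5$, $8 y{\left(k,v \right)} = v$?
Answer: $-27729$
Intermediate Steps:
$y{\left(k,v \right)} = \frac{v}{8}$
$S{\left(p,o \right)} = \frac{1}{2}$ ($S{\left(p,o \right)} = \frac{1}{8} \cdot 4 = \frac{1}{2}$)
$z = - \frac{35}{2}$ ($z = \left(-4 + \frac{1}{2}\right) 5 = \left(- \frac{7}{2}\right) 5 = - \frac{35}{2} \approx -17.5$)
$g{\left(Z,J \right)} = - \frac{35 J}{2}$
$26 + g{\left(C,13 \right)} 122 = 26 + \left(- \frac{35}{2}\right) 13 \cdot 122 = 26 - 27755 = -27729$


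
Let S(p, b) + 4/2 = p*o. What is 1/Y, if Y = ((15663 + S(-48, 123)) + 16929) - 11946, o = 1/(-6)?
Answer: 1/20652 ≈ 4.8421e-5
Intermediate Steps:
o = -⅙ ≈ -0.16667
S(p, b) = -2 - p/6 (S(p, b) = -2 + p*(-⅙) = -2 - p/6)
Y = 20652 (Y = ((15663 + (-2 - ⅙*(-48))) + 16929) - 11946 = ((15663 + (-2 + 8)) + 16929) - 11946 = ((15663 + 6) + 16929) - 11946 = (15669 + 16929) - 11946 = 32598 - 11946 = 20652)
1/Y = 1/20652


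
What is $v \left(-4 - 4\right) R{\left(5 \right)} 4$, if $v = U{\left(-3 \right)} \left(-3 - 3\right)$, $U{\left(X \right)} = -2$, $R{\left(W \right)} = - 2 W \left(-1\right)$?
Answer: $-3840$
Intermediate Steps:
$R{\left(W \right)} = 2 W$
$v = 12$ ($v = - 2 \left(-3 - 3\right) = \left(-2\right) \left(-6\right) = 12$)
$v \left(-4 - 4\right) R{\left(5 \right)} 4 = 12 \left(-4 - 4\right) 2 \cdot 5 \cdot 4 = 12 \left(\left(-8\right) 10\right) 4 = 12 \left(-80\right) 4 = \left(-960\right) 4 = -3840$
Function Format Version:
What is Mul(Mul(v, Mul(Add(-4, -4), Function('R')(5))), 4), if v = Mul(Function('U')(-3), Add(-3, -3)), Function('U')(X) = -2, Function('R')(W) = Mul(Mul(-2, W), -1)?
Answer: -3840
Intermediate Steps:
Function('R')(W) = Mul(2, W)
v = 12 (v = Mul(-2, Add(-3, -3)) = Mul(-2, -6) = 12)
Mul(Mul(v, Mul(Add(-4, -4), Function('R')(5))), 4) = Mul(Mul(12, Mul(Add(-4, -4), Mul(2, 5))), 4) = Mul(Mul(12, Mul(-8, 10)), 4) = Mul(Mul(12, -80), 4) = Mul(-960, 4) = -3840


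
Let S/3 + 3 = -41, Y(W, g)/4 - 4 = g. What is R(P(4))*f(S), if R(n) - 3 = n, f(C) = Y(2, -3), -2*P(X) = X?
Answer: 4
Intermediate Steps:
Y(W, g) = 16 + 4*g
S = -132 (S = -9 + 3*(-41) = -9 - 123 = -132)
P(X) = -X/2
f(C) = 4 (f(C) = 16 + 4*(-3) = 16 - 12 = 4)
R(n) = 3 + n
R(P(4))*f(S) = (3 - ½*4)*4 = (3 - 2)*4 = 1*4 = 4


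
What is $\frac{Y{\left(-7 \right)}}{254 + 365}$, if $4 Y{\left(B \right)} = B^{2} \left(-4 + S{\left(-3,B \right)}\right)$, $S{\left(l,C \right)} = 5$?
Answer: $\frac{49}{2476} \approx 0.01979$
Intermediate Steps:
$Y{\left(B \right)} = \frac{B^{2}}{4}$ ($Y{\left(B \right)} = \frac{B^{2} \left(-4 + 5\right)}{4} = \frac{B^{2} \cdot 1}{4} = \frac{B^{2}}{4}$)
$\frac{Y{\left(-7 \right)}}{254 + 365} = \frac{\frac{1}{4} \left(-7\right)^{2}}{254 + 365} = \frac{\frac{1}{4} \cdot 49}{619} = \frac{1}{619} \cdot \frac{49}{4} = \frac{49}{2476}$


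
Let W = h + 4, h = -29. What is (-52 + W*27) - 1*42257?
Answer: -42984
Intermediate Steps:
W = -25 (W = -29 + 4 = -25)
(-52 + W*27) - 1*42257 = (-52 - 25*27) - 1*42257 = (-52 - 675) - 42257 = -727 - 42257 = -42984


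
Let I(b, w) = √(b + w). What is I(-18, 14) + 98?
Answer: 98 + 2*I ≈ 98.0 + 2.0*I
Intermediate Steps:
I(-18, 14) + 98 = √(-18 + 14) + 98 = √(-4) + 98 = 2*I + 98 = 98 + 2*I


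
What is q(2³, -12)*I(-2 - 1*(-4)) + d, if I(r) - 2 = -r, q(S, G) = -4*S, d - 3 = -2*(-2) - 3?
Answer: 4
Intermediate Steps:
d = 4 (d = 3 + (-2*(-2) - 3) = 3 + (4 - 3) = 3 + 1 = 4)
I(r) = 2 - r
q(2³, -12)*I(-2 - 1*(-4)) + d = (-4*2³)*(2 - (-2 - 1*(-4))) + 4 = (-4*8)*(2 - (-2 + 4)) + 4 = -32*(2 - 1*2) + 4 = -32*(2 - 2) + 4 = -32*0 + 4 = 0 + 4 = 4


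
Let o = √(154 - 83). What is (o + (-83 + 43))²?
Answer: (-40 + √71)² ≈ 996.91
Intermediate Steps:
o = √71 ≈ 8.4261
(o + (-83 + 43))² = (√71 + (-83 + 43))² = (√71 - 40)² = (-40 + √71)²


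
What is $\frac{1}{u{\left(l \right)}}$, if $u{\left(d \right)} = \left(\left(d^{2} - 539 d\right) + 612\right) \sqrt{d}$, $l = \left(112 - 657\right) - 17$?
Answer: $- \frac{i \sqrt{562}}{348088188} \approx - 6.8105 \cdot 10^{-8} i$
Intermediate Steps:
$l = -562$ ($l = -545 - 17 = -562$)
$u{\left(d \right)} = \sqrt{d} \left(612 + d^{2} - 539 d\right)$ ($u{\left(d \right)} = \left(612 + d^{2} - 539 d\right) \sqrt{d} = \sqrt{d} \left(612 + d^{2} - 539 d\right)$)
$\frac{1}{u{\left(l \right)}} = \frac{1}{\sqrt{-562} \left(612 + \left(-562\right)^{2} - -302918\right)} = \frac{1}{i \sqrt{562} \left(612 + 315844 + 302918\right)} = \frac{1}{i \sqrt{562} \cdot 619374} = \frac{1}{619374 i \sqrt{562}} = - \frac{i \sqrt{562}}{348088188}$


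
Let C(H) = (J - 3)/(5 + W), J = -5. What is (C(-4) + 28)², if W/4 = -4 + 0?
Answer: 99856/121 ≈ 825.26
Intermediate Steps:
W = -16 (W = 4*(-4 + 0) = 4*(-4) = -16)
C(H) = 8/11 (C(H) = (-5 - 3)/(5 - 16) = -8/(-11) = -8*(-1/11) = 8/11)
(C(-4) + 28)² = (8/11 + 28)² = (316/11)² = 99856/121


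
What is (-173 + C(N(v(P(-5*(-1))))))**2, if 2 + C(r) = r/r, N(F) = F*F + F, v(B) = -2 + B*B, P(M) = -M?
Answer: 30276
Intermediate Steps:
v(B) = -2 + B**2
N(F) = F + F**2 (N(F) = F**2 + F = F + F**2)
C(r) = -1 (C(r) = -2 + r/r = -2 + 1 = -1)
(-173 + C(N(v(P(-5*(-1))))))**2 = (-173 - 1)**2 = (-174)**2 = 30276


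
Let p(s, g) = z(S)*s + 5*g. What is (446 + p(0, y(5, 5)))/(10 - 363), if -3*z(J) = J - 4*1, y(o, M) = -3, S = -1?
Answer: -431/353 ≈ -1.2210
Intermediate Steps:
z(J) = 4/3 - J/3 (z(J) = -(J - 4*1)/3 = -(J - 4)/3 = -(-4 + J)/3 = 4/3 - J/3)
p(s, g) = 5*g + 5*s/3 (p(s, g) = (4/3 - ⅓*(-1))*s + 5*g = (4/3 + ⅓)*s + 5*g = 5*s/3 + 5*g = 5*g + 5*s/3)
(446 + p(0, y(5, 5)))/(10 - 363) = (446 + (5*(-3) + (5/3)*0))/(10 - 363) = (446 + (-15 + 0))/(-353) = (446 - 15)*(-1/353) = 431*(-1/353) = -431/353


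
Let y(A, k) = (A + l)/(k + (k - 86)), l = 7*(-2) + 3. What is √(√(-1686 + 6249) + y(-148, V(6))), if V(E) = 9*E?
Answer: √(-3498 + 18876*√3)/22 ≈ 7.7668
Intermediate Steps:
l = -11 (l = -14 + 3 = -11)
y(A, k) = (-11 + A)/(-86 + 2*k) (y(A, k) = (A - 11)/(k + (k - 86)) = (-11 + A)/(k + (-86 + k)) = (-11 + A)/(-86 + 2*k))
√(√(-1686 + 6249) + y(-148, V(6))) = √(√(-1686 + 6249) + (-11 - 148)/(2*(-43 + 9*6))) = √(√4563 + (½)*(-159)/(-43 + 54)) = √(39*√3 + (½)*(-159)/11) = √(39*√3 + (½)*(1/11)*(-159)) = √(39*√3 - 159/22) = √(-159/22 + 39*√3)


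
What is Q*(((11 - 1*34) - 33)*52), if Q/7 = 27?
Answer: -550368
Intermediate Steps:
Q = 189 (Q = 7*27 = 189)
Q*(((11 - 1*34) - 33)*52) = 189*(((11 - 1*34) - 33)*52) = 189*(((11 - 34) - 33)*52) = 189*((-23 - 33)*52) = 189*(-56*52) = 189*(-2912) = -550368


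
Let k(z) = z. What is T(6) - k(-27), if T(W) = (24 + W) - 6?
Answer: 51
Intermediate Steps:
T(W) = 18 + W
T(6) - k(-27) = (18 + 6) - 1*(-27) = 24 + 27 = 51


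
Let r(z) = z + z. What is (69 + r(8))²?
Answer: 7225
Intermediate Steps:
r(z) = 2*z
(69 + r(8))² = (69 + 2*8)² = (69 + 16)² = 85² = 7225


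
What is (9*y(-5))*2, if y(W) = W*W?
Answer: 450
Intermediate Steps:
y(W) = W²
(9*y(-5))*2 = (9*(-5)²)*2 = (9*25)*2 = 225*2 = 450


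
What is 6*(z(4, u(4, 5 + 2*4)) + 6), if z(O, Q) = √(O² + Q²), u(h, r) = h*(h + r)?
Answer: 36 + 24*√290 ≈ 444.71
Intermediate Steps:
6*(z(4, u(4, 5 + 2*4)) + 6) = 6*(√(4² + (4*(4 + (5 + 2*4)))²) + 6) = 6*(√(16 + (4*(4 + (5 + 8)))²) + 6) = 6*(√(16 + (4*(4 + 13))²) + 6) = 6*(√(16 + (4*17)²) + 6) = 6*(√(16 + 68²) + 6) = 6*(√(16 + 4624) + 6) = 6*(√4640 + 6) = 6*(4*√290 + 6) = 6*(6 + 4*√290) = 36 + 24*√290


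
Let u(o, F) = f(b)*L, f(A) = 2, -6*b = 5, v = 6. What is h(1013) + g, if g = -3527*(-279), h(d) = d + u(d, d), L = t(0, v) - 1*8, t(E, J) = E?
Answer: 985030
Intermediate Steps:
b = -⅚ (b = -⅙*5 = -⅚ ≈ -0.83333)
L = -8 (L = 0 - 1*8 = 0 - 8 = -8)
u(o, F) = -16 (u(o, F) = 2*(-8) = -16)
h(d) = -16 + d (h(d) = d - 16 = -16 + d)
g = 984033
h(1013) + g = (-16 + 1013) + 984033 = 997 + 984033 = 985030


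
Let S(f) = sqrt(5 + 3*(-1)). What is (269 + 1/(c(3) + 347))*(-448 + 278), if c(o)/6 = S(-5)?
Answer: -5503070000/120337 + 1020*sqrt(2)/120337 ≈ -45731.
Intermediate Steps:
S(f) = sqrt(2) (S(f) = sqrt(5 - 3) = sqrt(2))
c(o) = 6*sqrt(2)
(269 + 1/(c(3) + 347))*(-448 + 278) = (269 + 1/(6*sqrt(2) + 347))*(-448 + 278) = (269 + 1/(347 + 6*sqrt(2)))*(-170) = -45730 - 170/(347 + 6*sqrt(2))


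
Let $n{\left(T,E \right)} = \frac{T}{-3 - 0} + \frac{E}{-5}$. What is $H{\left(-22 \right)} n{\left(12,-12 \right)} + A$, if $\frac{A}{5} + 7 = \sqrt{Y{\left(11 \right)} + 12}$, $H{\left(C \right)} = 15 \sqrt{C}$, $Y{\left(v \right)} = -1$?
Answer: $-35 + 5 \sqrt{11} - 24 i \sqrt{22} \approx -18.417 - 112.57 i$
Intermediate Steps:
$n{\left(T,E \right)} = - \frac{T}{3} - \frac{E}{5}$ ($n{\left(T,E \right)} = \frac{T}{-3 + 0} + E \left(- \frac{1}{5}\right) = \frac{T}{-3} - \frac{E}{5} = T \left(- \frac{1}{3}\right) - \frac{E}{5} = - \frac{T}{3} - \frac{E}{5}$)
$A = -35 + 5 \sqrt{11}$ ($A = -35 + 5 \sqrt{-1 + 12} = -35 + 5 \sqrt{11} \approx -18.417$)
$H{\left(-22 \right)} n{\left(12,-12 \right)} + A = 15 \sqrt{-22} \left(\left(- \frac{1}{3}\right) 12 - - \frac{12}{5}\right) - \left(35 - 5 \sqrt{11}\right) = 15 i \sqrt{22} \left(-4 + \frac{12}{5}\right) - \left(35 - 5 \sqrt{11}\right) = 15 i \sqrt{22} \left(- \frac{8}{5}\right) - \left(35 - 5 \sqrt{11}\right) = - 24 i \sqrt{22} - \left(35 - 5 \sqrt{11}\right) = -35 + 5 \sqrt{11} - 24 i \sqrt{22}$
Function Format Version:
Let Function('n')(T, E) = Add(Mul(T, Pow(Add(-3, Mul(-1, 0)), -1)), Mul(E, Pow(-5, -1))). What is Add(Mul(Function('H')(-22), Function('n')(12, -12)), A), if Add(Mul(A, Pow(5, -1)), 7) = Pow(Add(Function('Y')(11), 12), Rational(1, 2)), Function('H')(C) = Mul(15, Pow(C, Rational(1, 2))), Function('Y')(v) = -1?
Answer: Add(-35, Mul(5, Pow(11, Rational(1, 2))), Mul(-24, I, Pow(22, Rational(1, 2)))) ≈ Add(-18.417, Mul(-112.57, I))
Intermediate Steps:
Function('n')(T, E) = Add(Mul(Rational(-1, 3), T), Mul(Rational(-1, 5), E)) (Function('n')(T, E) = Add(Mul(T, Pow(Add(-3, 0), -1)), Mul(E, Rational(-1, 5))) = Add(Mul(T, Pow(-3, -1)), Mul(Rational(-1, 5), E)) = Add(Mul(T, Rational(-1, 3)), Mul(Rational(-1, 5), E)) = Add(Mul(Rational(-1, 3), T), Mul(Rational(-1, 5), E)))
A = Add(-35, Mul(5, Pow(11, Rational(1, 2)))) (A = Add(-35, Mul(5, Pow(Add(-1, 12), Rational(1, 2)))) = Add(-35, Mul(5, Pow(11, Rational(1, 2)))) ≈ -18.417)
Add(Mul(Function('H')(-22), Function('n')(12, -12)), A) = Add(Mul(Mul(15, Pow(-22, Rational(1, 2))), Add(Mul(Rational(-1, 3), 12), Mul(Rational(-1, 5), -12))), Add(-35, Mul(5, Pow(11, Rational(1, 2))))) = Add(Mul(Mul(15, Mul(I, Pow(22, Rational(1, 2)))), Add(-4, Rational(12, 5))), Add(-35, Mul(5, Pow(11, Rational(1, 2))))) = Add(Mul(Mul(15, I, Pow(22, Rational(1, 2))), Rational(-8, 5)), Add(-35, Mul(5, Pow(11, Rational(1, 2))))) = Add(Mul(-24, I, Pow(22, Rational(1, 2))), Add(-35, Mul(5, Pow(11, Rational(1, 2))))) = Add(-35, Mul(5, Pow(11, Rational(1, 2))), Mul(-24, I, Pow(22, Rational(1, 2))))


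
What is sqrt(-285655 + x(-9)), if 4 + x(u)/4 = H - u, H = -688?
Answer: 3*I*sqrt(32043) ≈ 537.02*I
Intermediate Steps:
x(u) = -2768 - 4*u (x(u) = -16 + 4*(-688 - u) = -16 + (-2752 - 4*u) = -2768 - 4*u)
sqrt(-285655 + x(-9)) = sqrt(-285655 + (-2768 - 4*(-9))) = sqrt(-285655 + (-2768 + 36)) = sqrt(-285655 - 2732) = sqrt(-288387) = 3*I*sqrt(32043)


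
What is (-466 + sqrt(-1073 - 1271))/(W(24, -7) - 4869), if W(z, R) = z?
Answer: 466/4845 - 2*I*sqrt(586)/4845 ≈ 0.096182 - 0.0099927*I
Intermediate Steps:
(-466 + sqrt(-1073 - 1271))/(W(24, -7) - 4869) = (-466 + sqrt(-1073 - 1271))/(24 - 4869) = (-466 + sqrt(-2344))/(-4845) = (-466 + 2*I*sqrt(586))*(-1/4845) = 466/4845 - 2*I*sqrt(586)/4845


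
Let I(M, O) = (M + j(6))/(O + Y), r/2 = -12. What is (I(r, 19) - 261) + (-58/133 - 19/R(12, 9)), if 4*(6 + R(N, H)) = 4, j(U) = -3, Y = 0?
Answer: -9067/35 ≈ -259.06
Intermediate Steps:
r = -24 (r = 2*(-12) = -24)
R(N, H) = -5 (R(N, H) = -6 + (¼)*4 = -6 + 1 = -5)
I(M, O) = (-3 + M)/O (I(M, O) = (M - 3)/(O + 0) = (-3 + M)/O)
(I(r, 19) - 261) + (-58/133 - 19/R(12, 9)) = ((-3 - 24)/19 - 261) + (-58/133 - 19/(-5)) = ((1/19)*(-27) - 261) + (-58*1/133 - 19*(-⅕)) = (-27/19 - 261) + (-58/133 + 19/5) = -4986/19 + 2237/665 = -9067/35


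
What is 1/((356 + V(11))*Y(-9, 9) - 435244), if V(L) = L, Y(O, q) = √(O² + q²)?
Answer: -217622/94707759959 - 3303*√2/189415519918 ≈ -2.3225e-6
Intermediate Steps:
1/((356 + V(11))*Y(-9, 9) - 435244) = 1/((356 + 11)*√((-9)² + 9²) - 435244) = 1/(367*√(81 + 81) - 435244) = 1/(367*√162 - 435244) = 1/(367*(9*√2) - 435244) = 1/(3303*√2 - 435244) = 1/(-435244 + 3303*√2)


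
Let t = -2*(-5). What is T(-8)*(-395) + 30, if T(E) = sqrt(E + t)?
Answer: 30 - 395*sqrt(2) ≈ -528.61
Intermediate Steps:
t = 10
T(E) = sqrt(10 + E) (T(E) = sqrt(E + 10) = sqrt(10 + E))
T(-8)*(-395) + 30 = sqrt(10 - 8)*(-395) + 30 = sqrt(2)*(-395) + 30 = -395*sqrt(2) + 30 = 30 - 395*sqrt(2)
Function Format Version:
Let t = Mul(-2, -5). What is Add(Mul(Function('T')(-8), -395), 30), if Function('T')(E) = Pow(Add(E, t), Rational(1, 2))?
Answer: Add(30, Mul(-395, Pow(2, Rational(1, 2)))) ≈ -528.61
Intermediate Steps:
t = 10
Function('T')(E) = Pow(Add(10, E), Rational(1, 2)) (Function('T')(E) = Pow(Add(E, 10), Rational(1, 2)) = Pow(Add(10, E), Rational(1, 2)))
Add(Mul(Function('T')(-8), -395), 30) = Add(Mul(Pow(Add(10, -8), Rational(1, 2)), -395), 30) = Add(Mul(Pow(2, Rational(1, 2)), -395), 30) = Add(Mul(-395, Pow(2, Rational(1, 2))), 30) = Add(30, Mul(-395, Pow(2, Rational(1, 2))))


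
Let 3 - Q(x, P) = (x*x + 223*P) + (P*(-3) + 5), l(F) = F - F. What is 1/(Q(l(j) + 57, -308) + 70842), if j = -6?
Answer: 1/135351 ≈ 7.3882e-6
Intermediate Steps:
l(F) = 0
Q(x, P) = -2 - x**2 - 220*P (Q(x, P) = 3 - ((x*x + 223*P) + (P*(-3) + 5)) = 3 - ((x**2 + 223*P) + (-3*P + 5)) = 3 - ((x**2 + 223*P) + (5 - 3*P)) = 3 - (5 + x**2 + 220*P) = 3 + (-5 - x**2 - 220*P) = -2 - x**2 - 220*P)
1/(Q(l(j) + 57, -308) + 70842) = 1/((-2 - (0 + 57)**2 - 220*(-308)) + 70842) = 1/((-2 - 1*57**2 + 67760) + 70842) = 1/((-2 - 1*3249 + 67760) + 70842) = 1/((-2 - 3249 + 67760) + 70842) = 1/(64509 + 70842) = 1/135351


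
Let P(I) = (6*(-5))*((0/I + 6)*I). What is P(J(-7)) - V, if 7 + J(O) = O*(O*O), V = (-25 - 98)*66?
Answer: 71118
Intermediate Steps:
V = -8118 (V = -123*66 = -8118)
J(O) = -7 + O³ (J(O) = -7 + O*(O*O) = -7 + O*O² = -7 + O³)
P(I) = -180*I (P(I) = -30*(0 + 6)*I = -180*I)
P(J(-7)) - V = -180*(-7 + (-7)³) - 1*(-8118) = -180*(-7 - 343) + 8118 = -180*(-350) + 8118 = 63000 + 8118 = 71118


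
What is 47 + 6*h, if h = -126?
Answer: -709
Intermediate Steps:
47 + 6*h = 47 + 6*(-126) = 47 - 756 = -709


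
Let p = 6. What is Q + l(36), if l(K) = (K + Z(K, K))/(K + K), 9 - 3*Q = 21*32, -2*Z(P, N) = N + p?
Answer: -5299/24 ≈ -220.79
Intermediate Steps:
Z(P, N) = -3 - N/2 (Z(P, N) = -(N + 6)/2 = -(6 + N)/2 = -3 - N/2)
Q = -221 (Q = 3 - 7*32 = 3 - ⅓*672 = 3 - 224 = -221)
l(K) = (-3 + K/2)/(2*K) (l(K) = (K + (-3 - K/2))/(K + K) = (-3 + K/2)/((2*K)) = (-3 + K/2)*(1/(2*K)) = (-3 + K/2)/(2*K))
Q + l(36) = -221 + (¼)*(-6 + 36)/36 = -221 + (¼)*(1/36)*30 = -221 + 5/24 = -5299/24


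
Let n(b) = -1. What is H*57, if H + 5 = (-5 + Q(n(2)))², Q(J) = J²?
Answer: 627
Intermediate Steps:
H = 11 (H = -5 + (-5 + (-1)²)² = -5 + (-5 + 1)² = -5 + (-4)² = -5 + 16 = 11)
H*57 = 11*57 = 627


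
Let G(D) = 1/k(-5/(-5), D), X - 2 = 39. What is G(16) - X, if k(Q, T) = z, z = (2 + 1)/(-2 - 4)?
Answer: -43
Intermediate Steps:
z = -½ (z = 3/(-6) = 3*(-⅙) = -½ ≈ -0.50000)
k(Q, T) = -½
X = 41 (X = 2 + 39 = 41)
G(D) = -2 (G(D) = 1/(-½) = -2)
G(16) - X = -2 - 1*41 = -2 - 41 = -43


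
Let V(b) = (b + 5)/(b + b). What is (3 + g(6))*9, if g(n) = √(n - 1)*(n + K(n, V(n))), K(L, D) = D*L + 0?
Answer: 27 + 207*√5/2 ≈ 258.43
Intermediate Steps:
V(b) = (5 + b)/(2*b) (V(b) = (5 + b)/((2*b)) = (5 + b)*(1/(2*b)) = (5 + b)/(2*b))
K(L, D) = D*L
g(n) = √(-1 + n)*(5/2 + 3*n/2) (g(n) = √(n - 1)*(n + ((5 + n)/(2*n))*n) = √(-1 + n)*(n + (5/2 + n/2)) = √(-1 + n)*(5/2 + 3*n/2))
(3 + g(6))*9 = (3 + √(-1 + 6)*(5 + 3*6)/2)*9 = (3 + √5*(5 + 18)/2)*9 = (3 + (½)*√5*23)*9 = (3 + 23*√5/2)*9 = 27 + 207*√5/2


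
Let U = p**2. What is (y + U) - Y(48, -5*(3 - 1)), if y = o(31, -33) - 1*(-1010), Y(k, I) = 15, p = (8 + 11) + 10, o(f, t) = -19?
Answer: 1817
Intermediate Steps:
p = 29 (p = 19 + 10 = 29)
y = 991 (y = -19 - 1*(-1010) = -19 + 1010 = 991)
U = 841 (U = 29**2 = 841)
(y + U) - Y(48, -5*(3 - 1)) = (991 + 841) - 1*15 = 1832 - 15 = 1817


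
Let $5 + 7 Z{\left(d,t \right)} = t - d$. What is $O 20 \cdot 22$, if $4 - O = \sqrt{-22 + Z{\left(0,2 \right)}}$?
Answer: $1760 - \frac{440 i \sqrt{1099}}{7} \approx 1760.0 - 2083.8 i$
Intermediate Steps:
$Z{\left(d,t \right)} = - \frac{5}{7} - \frac{d}{7} + \frac{t}{7}$ ($Z{\left(d,t \right)} = - \frac{5}{7} + \frac{t - d}{7} = - \frac{5}{7} - \left(- \frac{t}{7} + \frac{d}{7}\right) = - \frac{5}{7} - \frac{d}{7} + \frac{t}{7}$)
$O = 4 - \frac{i \sqrt{1099}}{7}$ ($O = 4 - \sqrt{-22 - \frac{3}{7}} = 4 - \sqrt{- \frac{157}{7}} = 4 - \frac{i \sqrt{1099}}{7} \approx 4.0 - 4.7359 i$)
$O 20 \cdot 22 = \left(4 - \frac{i \sqrt{1099}}{7}\right) 20 \cdot 22 = \left(80 - \frac{20 i \sqrt{1099}}{7}\right) 22 = 1760 - \frac{440 i \sqrt{1099}}{7}$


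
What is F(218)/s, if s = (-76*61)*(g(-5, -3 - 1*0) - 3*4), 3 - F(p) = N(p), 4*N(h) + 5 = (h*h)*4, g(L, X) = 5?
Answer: -190079/129808 ≈ -1.4643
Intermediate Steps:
N(h) = -5/4 + h² (N(h) = -5/4 + ((h*h)*4)/4 = -5/4 + (h²*4)/4 = -5/4 + (4*h²)/4 = -5/4 + h²)
F(p) = 17/4 - p² (F(p) = 3 - (-5/4 + p²) = 3 + (5/4 - p²) = 17/4 - p²)
s = 32452 (s = (-76*61)*(5 - 3*4) = -4636*(5 - 12) = -4636*(-7) = 32452)
F(218)/s = (17/4 - 1*218²)/32452 = (17/4 - 1*47524)*(1/32452) = (17/4 - 47524)*(1/32452) = -190079/4*1/32452 = -190079/129808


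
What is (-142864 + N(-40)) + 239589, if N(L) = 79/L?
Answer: 3868921/40 ≈ 96723.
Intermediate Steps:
(-142864 + N(-40)) + 239589 = (-142864 + 79/(-40)) + 239589 = (-142864 + 79*(-1/40)) + 239589 = (-142864 - 79/40) + 239589 = -5714639/40 + 239589 = 3868921/40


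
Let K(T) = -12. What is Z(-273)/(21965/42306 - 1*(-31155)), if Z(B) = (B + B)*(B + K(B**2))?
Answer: 1316647332/263613079 ≈ 4.9946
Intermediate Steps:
Z(B) = 2*B*(-12 + B) (Z(B) = (B + B)*(B - 12) = (2*B)*(-12 + B) = 2*B*(-12 + B))
Z(-273)/(21965/42306 - 1*(-31155)) = (2*(-273)*(-12 - 273))/(21965/42306 - 1*(-31155)) = (2*(-273)*(-285))/(21965*(1/42306) + 31155) = 155610/(21965/42306 + 31155) = 155610/(1318065395/42306) = 155610*(42306/1318065395) = 1316647332/263613079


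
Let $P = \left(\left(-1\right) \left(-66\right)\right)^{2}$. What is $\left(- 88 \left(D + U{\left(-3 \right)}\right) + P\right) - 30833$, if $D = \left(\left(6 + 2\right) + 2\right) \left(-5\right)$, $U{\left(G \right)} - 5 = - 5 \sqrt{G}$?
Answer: $-22517 + 440 i \sqrt{3} \approx -22517.0 + 762.1 i$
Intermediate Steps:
$U{\left(G \right)} = 5 - 5 \sqrt{G}$
$D = -50$ ($D = \left(8 + 2\right) \left(-5\right) = 10 \left(-5\right) = -50$)
$P = 4356$ ($P = 66^{2} = 4356$)
$\left(- 88 \left(D + U{\left(-3 \right)}\right) + P\right) - 30833 = \left(- 88 \left(-50 + \left(5 - 5 \sqrt{-3}\right)\right) + 4356\right) - 30833 = \left(- 88 \left(-50 + \left(5 - 5 i \sqrt{3}\right)\right) + 4356\right) - 30833 = \left(- 88 \left(-45 - 5 i \sqrt{3}\right) + 4356\right) - 30833 = \left(\left(3960 + 440 i \sqrt{3}\right) + 4356\right) - 30833 = \left(8316 + 440 i \sqrt{3}\right) - 30833 = -22517 + 440 i \sqrt{3}$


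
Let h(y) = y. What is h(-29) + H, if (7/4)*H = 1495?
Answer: 5777/7 ≈ 825.29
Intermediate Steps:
H = 5980/7 (H = (4/7)*1495 = 5980/7 ≈ 854.29)
h(-29) + H = -29 + 5980/7 = 5777/7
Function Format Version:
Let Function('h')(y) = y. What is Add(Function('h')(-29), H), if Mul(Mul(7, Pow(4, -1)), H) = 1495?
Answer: Rational(5777, 7) ≈ 825.29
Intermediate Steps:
H = Rational(5980, 7) (H = Mul(Rational(4, 7), 1495) = Rational(5980, 7) ≈ 854.29)
Add(Function('h')(-29), H) = Add(-29, Rational(5980, 7)) = Rational(5777, 7)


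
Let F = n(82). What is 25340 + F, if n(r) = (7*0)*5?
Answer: 25340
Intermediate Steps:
n(r) = 0 (n(r) = 0*5 = 0)
F = 0
25340 + F = 25340 + 0 = 25340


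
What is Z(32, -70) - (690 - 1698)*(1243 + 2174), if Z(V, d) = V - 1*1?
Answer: 3444367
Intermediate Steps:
Z(V, d) = -1 + V (Z(V, d) = V - 1 = -1 + V)
Z(32, -70) - (690 - 1698)*(1243 + 2174) = (-1 + 32) - (690 - 1698)*(1243 + 2174) = 31 - (-1008)*3417 = 31 - 1*(-3444336) = 31 + 3444336 = 3444367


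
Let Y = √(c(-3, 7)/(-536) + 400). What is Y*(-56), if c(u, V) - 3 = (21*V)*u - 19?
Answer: -42*√3198982/67 ≈ -1121.2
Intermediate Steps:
c(u, V) = -16 + 21*V*u (c(u, V) = 3 + ((21*V)*u - 19) = 3 + (21*V*u - 19) = 3 + (-19 + 21*V*u) = -16 + 21*V*u)
Y = 3*√3198982/268 (Y = √((-16 + 21*7*(-3))/(-536) + 400) = √((-16 - 441)*(-1/536) + 400) = √(-457*(-1/536) + 400) = √(457/536 + 400) = √(214857/536) = 3*√3198982/268 ≈ 20.021)
Y*(-56) = (3*√3198982/268)*(-56) = -42*√3198982/67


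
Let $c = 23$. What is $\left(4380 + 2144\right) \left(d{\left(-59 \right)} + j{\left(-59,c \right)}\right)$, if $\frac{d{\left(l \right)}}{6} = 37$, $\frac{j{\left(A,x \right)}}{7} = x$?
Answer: $2498692$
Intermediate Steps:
$j{\left(A,x \right)} = 7 x$
$d{\left(l \right)} = 222$ ($d{\left(l \right)} = 6 \cdot 37 = 222$)
$\left(4380 + 2144\right) \left(d{\left(-59 \right)} + j{\left(-59,c \right)}\right) = \left(4380 + 2144\right) \left(222 + 7 \cdot 23\right) = 6524 \left(222 + 161\right) = 6524 \cdot 383 = 2498692$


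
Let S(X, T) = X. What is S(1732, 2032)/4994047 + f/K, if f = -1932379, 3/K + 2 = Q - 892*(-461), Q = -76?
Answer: -3967604078618544746/14982141 ≈ -2.6482e+11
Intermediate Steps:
K = 3/411134 (K = 3/(-2 + (-76 - 892*(-461))) = 3/(-2 + (-76 + 411212)) = 3/(-2 + 411136) = 3/411134 ≈ 7.2969e-6)
S(1732, 2032)/4994047 + f/K = 1732/4994047 - 1932379/3/411134 = 1732*(1/4994047) - 1932379*411134/3 = 1732/4994047 - 794466707786/3 = -3967604078618544746/14982141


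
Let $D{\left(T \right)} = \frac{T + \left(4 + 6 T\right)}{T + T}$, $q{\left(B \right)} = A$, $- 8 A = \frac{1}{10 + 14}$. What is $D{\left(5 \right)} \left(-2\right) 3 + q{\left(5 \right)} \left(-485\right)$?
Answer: $- \frac{20039}{960} \approx -20.874$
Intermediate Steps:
$A = - \frac{1}{192}$ ($A = - \frac{1}{8 \left(10 + 14\right)} = - \frac{1}{8 \cdot 24} = \left(- \frac{1}{8}\right) \frac{1}{24} = - \frac{1}{192} \approx -0.0052083$)
$q{\left(B \right)} = - \frac{1}{192}$
$D{\left(T \right)} = \frac{4 + 7 T}{2 T}$
$D{\left(5 \right)} \left(-2\right) 3 + q{\left(5 \right)} \left(-485\right) = \left(\frac{7}{2} + \frac{2}{5}\right) \left(-2\right) 3 - - \frac{485}{192} = \left(\frac{7}{2} + 2 \cdot \frac{1}{5}\right) \left(-2\right) 3 + \frac{485}{192} = \left(\frac{7}{2} + \frac{2}{5}\right) \left(-2\right) 3 + \frac{485}{192} = \frac{39}{10} \left(-2\right) 3 + \frac{485}{192} = \left(- \frac{39}{5}\right) 3 + \frac{485}{192} = - \frac{117}{5} + \frac{485}{192} = - \frac{20039}{960}$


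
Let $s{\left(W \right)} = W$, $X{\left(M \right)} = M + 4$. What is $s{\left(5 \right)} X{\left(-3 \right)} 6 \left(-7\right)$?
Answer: $-210$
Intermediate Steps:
$X{\left(M \right)} = 4 + M$
$s{\left(5 \right)} X{\left(-3 \right)} 6 \left(-7\right) = 5 \left(4 - 3\right) 6 \left(-7\right) = 5 \cdot 1 \left(-42\right) = 5 \left(-42\right) = -210$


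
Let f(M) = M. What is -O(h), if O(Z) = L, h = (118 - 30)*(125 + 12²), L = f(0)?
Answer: 0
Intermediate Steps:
L = 0
h = 23672 (h = 88*(125 + 144) = 88*269 = 23672)
O(Z) = 0
-O(h) = -1*0 = 0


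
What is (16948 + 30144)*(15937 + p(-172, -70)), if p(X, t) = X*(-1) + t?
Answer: 755308588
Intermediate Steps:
p(X, t) = t - X (p(X, t) = -X + t = t - X)
(16948 + 30144)*(15937 + p(-172, -70)) = (16948 + 30144)*(15937 + (-70 - 1*(-172))) = 47092*(15937 + (-70 + 172)) = 47092*(15937 + 102) = 47092*16039 = 755308588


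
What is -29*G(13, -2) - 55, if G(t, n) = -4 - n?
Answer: 3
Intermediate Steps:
-29*G(13, -2) - 55 = -29*(-4 - 1*(-2)) - 55 = -29*(-4 + 2) - 55 = -29*(-2) - 55 = 58 - 55 = 3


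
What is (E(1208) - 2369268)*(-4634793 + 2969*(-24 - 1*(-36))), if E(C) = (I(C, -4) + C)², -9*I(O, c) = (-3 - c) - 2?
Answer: 112968644478845/27 ≈ 4.1840e+12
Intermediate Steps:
I(O, c) = 5/9 + c/9 (I(O, c) = -((-3 - c) - 2)/9 = -(-5 - c)/9 = 5/9 + c/9)
E(C) = (⅑ + C)² (E(C) = ((5/9 + (⅑)*(-4)) + C)² = ((5/9 - 4/9) + C)² = (⅑ + C)²)
(E(1208) - 2369268)*(-4634793 + 2969*(-24 - 1*(-36))) = ((1 + 9*1208)²/81 - 2369268)*(-4634793 + 2969*(-24 - 1*(-36))) = ((1 + 10872)²/81 - 2369268)*(-4634793 + 2969*(-24 + 36)) = ((1/81)*10873² - 2369268)*(-4634793 + 2969*12) = ((1/81)*118222129 - 2369268)*(-4634793 + 35628) = (118222129/81 - 2369268)*(-4599165) = -73688579/81*(-4599165) = 112968644478845/27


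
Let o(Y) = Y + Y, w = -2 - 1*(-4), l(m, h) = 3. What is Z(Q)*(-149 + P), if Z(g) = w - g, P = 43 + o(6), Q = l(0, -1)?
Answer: 94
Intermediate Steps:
w = 2 (w = -2 + 4 = 2)
Q = 3
o(Y) = 2*Y
P = 55 (P = 43 + 2*6 = 43 + 12 = 55)
Z(g) = 2 - g
Z(Q)*(-149 + P) = (2 - 1*3)*(-149 + 55) = (2 - 3)*(-94) = -1*(-94) = 94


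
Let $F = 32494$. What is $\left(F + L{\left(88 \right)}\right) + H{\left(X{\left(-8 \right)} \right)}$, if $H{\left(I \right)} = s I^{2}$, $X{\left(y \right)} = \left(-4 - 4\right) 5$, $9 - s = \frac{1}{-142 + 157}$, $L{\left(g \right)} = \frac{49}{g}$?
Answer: $\frac{12352003}{264} \approx 46788.0$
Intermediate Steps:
$s = \frac{134}{15}$ ($s = 9 - \frac{1}{-142 + 157} = 9 - \frac{1}{15} = \frac{134}{15} \approx 8.9333$)
$X{\left(y \right)} = -40$ ($X{\left(y \right)} = \left(-8\right) 5 = -40$)
$H{\left(I \right)} = \frac{134 I^{2}}{15}$
$\left(F + L{\left(88 \right)}\right) + H{\left(X{\left(-8 \right)} \right)} = \left(32494 + \frac{49}{88}\right) + \frac{134 \left(-40\right)^{2}}{15} = \left(32494 + 49 \cdot \frac{1}{88}\right) + \frac{134}{15} \cdot 1600 = \left(32494 + \frac{49}{88}\right) + \frac{42880}{3} = \frac{2859521}{88} + \frac{42880}{3} = \frac{12352003}{264}$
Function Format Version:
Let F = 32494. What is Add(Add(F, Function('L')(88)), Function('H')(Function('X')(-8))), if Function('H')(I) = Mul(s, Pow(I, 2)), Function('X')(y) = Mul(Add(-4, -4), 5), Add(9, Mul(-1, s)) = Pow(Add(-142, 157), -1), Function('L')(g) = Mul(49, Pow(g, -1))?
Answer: Rational(12352003, 264) ≈ 46788.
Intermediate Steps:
s = Rational(134, 15) (s = Add(9, Mul(-1, Pow(Add(-142, 157), -1))) = Add(9, Mul(-1, Pow(15, -1))) = Add(9, Mul(-1, Rational(1, 15))) = Add(9, Rational(-1, 15)) = Rational(134, 15) ≈ 8.9333)
Function('X')(y) = -40 (Function('X')(y) = Mul(-8, 5) = -40)
Function('H')(I) = Mul(Rational(134, 15), Pow(I, 2))
Add(Add(F, Function('L')(88)), Function('H')(Function('X')(-8))) = Add(Add(32494, Mul(49, Pow(88, -1))), Mul(Rational(134, 15), Pow(-40, 2))) = Add(Add(32494, Mul(49, Rational(1, 88))), Mul(Rational(134, 15), 1600)) = Add(Add(32494, Rational(49, 88)), Rational(42880, 3)) = Add(Rational(2859521, 88), Rational(42880, 3)) = Rational(12352003, 264)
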